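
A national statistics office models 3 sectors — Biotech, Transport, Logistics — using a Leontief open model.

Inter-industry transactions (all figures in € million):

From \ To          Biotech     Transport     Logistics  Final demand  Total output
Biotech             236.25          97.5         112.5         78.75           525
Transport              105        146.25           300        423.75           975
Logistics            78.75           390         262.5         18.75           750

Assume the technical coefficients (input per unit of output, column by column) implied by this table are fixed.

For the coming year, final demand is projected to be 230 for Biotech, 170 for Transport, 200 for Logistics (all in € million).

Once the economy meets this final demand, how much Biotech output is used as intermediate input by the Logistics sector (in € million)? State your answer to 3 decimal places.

Technical coefficients a_ij = z_ij / X_j:
  a_11 = 236.25/525 = 0.45, a_21 = 105/525 = 0.20, a_31 = 78.75/525 = 0.15
  a_12 = 97.5/975 = 0.10, a_22 = 146.25/975 = 0.15, a_32 = 390/975 = 0.40
  a_13 = 112.5/750 = 0.15, a_23 = 300/750 = 0.40, a_33 = 262.5/750 = 0.35
I − A =
  [   0.55    -0.10    -0.15]
  [  -0.20     0.85    -0.40]
  [  -0.15    -0.40     0.65]
Cofactors of I−A, C_ij = (−1)^(i+j)·(minor ij) (rows/columns in the sector order above):
  C_11 = (0.85)(0.65) − (-0.40)(-0.40) = 0.3925
  C_12 = −[(-0.20)(0.65) − (-0.40)(-0.15)] = 0.1900
  C_13 = (-0.20)(-0.40) − (0.85)(-0.15) = 0.2075
  C_21 = −[(-0.10)(0.65) − (-0.15)(-0.40)] = 0.1250
  C_22 = (0.55)(0.65) − (-0.15)(-0.15) = 0.3350
  C_23 = −[(0.55)(-0.40) − (-0.10)(-0.15)] = 0.2350
  C_31 = (-0.10)(-0.40) − (-0.15)(0.85) = 0.1675
  C_32 = −[(0.55)(-0.40) − (-0.15)(-0.20)] = 0.2500
  C_33 = (0.55)(0.85) − (-0.10)(-0.20) = 0.4475
det(I−A) = Σ_j (I−A)_1j·C_1j = (0.55)(0.3925) + (-0.10)(0.1900) + (-0.15)(0.2075) = 0.16575
adj(I−A) = Cᵀ =
  [ 0.3925   0.1250   0.1675]
  [ 0.1900   0.3350   0.2500]
  [ 0.2075   0.2350   0.4475]
(I − A)⁻¹ = adj(I−A) / det(I−A) ≈
  [   2.3680     0.7541     1.0106]
  [   1.1463     2.0211     1.5083]
  [   1.2519     1.4178     2.6998]
First solve x = (I − A)⁻¹ d = adj(I−A)·d / det(I−A); in particular x_3 = (0.2075·230 + 0.2350·170 + 0.4475·200) / 0.16575 = 177.175 / 0.16575 ≈ 1068.92911.
Intermediate flow from 1 to 3: z_13 = a_13 · x_3 = 0.15 × 177.175 / 0.16575 = 26.57625 / 0.16575 ≈ 160.339.

z_13 = 160.339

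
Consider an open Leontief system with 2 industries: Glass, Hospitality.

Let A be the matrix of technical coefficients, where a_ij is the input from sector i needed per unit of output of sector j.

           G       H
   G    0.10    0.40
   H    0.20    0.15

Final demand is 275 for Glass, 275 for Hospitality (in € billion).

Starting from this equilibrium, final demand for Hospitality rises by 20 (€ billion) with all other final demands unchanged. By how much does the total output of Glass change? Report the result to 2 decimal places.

Δx_G = 11.68

I − A =
  [   0.90    -0.40]
  [  -0.20     0.85]
det(I−A) = (0.90)(0.85) − (-0.40)(-0.20) = 0.6850
adj(I−A) = [[0.85, 0.40], [0.20, 0.90]]
(I − A)⁻¹ = adj(I−A) / det(I−A) ≈
  [   1.2409     0.5839]
  [   0.2920     1.3139]
Δx = (I − A)⁻¹ Δd with Δd having +20 in the Hospitality component and 0 elsewhere.
So Δx_G = L_GH · (+20), where L_GH = adj(I−A)_GH / det(I−A) = 0.40 / 0.6850.
Δx_G = 0.40 × (+20) / 0.6850 = 8.00 / 0.6850 ≈ 11.68.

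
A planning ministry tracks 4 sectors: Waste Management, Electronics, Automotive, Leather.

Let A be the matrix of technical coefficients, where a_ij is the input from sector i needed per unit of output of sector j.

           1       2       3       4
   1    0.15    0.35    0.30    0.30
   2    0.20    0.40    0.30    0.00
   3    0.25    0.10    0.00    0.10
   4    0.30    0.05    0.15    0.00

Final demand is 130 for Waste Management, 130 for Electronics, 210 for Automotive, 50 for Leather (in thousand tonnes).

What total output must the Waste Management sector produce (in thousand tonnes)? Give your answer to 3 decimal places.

x_1 = 779.268

I − A =
  [   0.85    -0.35    -0.30    -0.30]
  [  -0.20     0.60    -0.30     0.00]
  [  -0.25    -0.10     1.00    -0.10]
  [  -0.30    -0.05    -0.15     1.00]
Compute the cofactors C_ij = (−1)^(i+j)·(3×3 minor ij) of I−A; the adjugate is their transpose:
adj(I−A) = Cᵀ =
  [ 0.559500   0.395750   0.316500   0.199500]
  [ 0.281000   0.652000   0.297000   0.114000]
  [ 0.189000   0.182000   0.383000   0.095000]
  [ 0.210250   0.178625   0.167250   0.337250]
det(I−A) = Σ_j (I−A)_1j·C_1j = (0.85)(0.559500) + (-0.35)(0.281000) + (-0.30)(0.189000) + (-0.30)(0.210250) = 0.25745
(I − A)⁻¹ = adj(I−A) / det(I−A) ≈
  [   2.1732     1.5372     1.2294     0.7749]
  [   1.0915     2.5325     1.1536     0.4428]
  [   0.7341     0.7069     1.4877     0.3690]
  [   0.8167     0.6938     0.6496     1.3100]
x = (I − A)⁻¹ d = adj(I−A)·d / det(I−A), with det(I−A) = 0.25745:
  x_1 = (0.559500·130 + 0.395750·130 + 0.316500·210 + 0.199500·50) / 0.25745 = 200.6225 / 0.25745 ≈ 779.268
  x_2 = (0.281000·130 + 0.652000·130 + 0.297000·210 + 0.114000·50) / 0.25745 = 189.36 / 0.25745 ≈ 735.521
  x_3 = (0.189000·130 + 0.182000·130 + 0.383000·210 + 0.095000·50) / 0.25745 = 133.41 / 0.25745 ≈ 518.198
  x_4 = (0.210250·130 + 0.178625·130 + 0.167250·210 + 0.337250·50) / 0.25745 = 102.53875 / 0.25745 ≈ 398.286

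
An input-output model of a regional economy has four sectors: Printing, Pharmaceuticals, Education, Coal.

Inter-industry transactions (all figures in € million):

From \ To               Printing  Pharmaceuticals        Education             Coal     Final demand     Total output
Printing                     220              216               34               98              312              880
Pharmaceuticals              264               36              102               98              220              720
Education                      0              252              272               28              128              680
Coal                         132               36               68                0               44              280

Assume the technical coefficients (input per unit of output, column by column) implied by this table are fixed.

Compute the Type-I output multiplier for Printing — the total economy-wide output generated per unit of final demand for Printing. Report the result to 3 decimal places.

Technical coefficients a_ij = z_ij / X_j:
  a_11 = 220/880 = 0.25, a_21 = 264/880 = 0.30, a_31 = 0/880 = 0.00, a_41 = 132/880 = 0.15
  a_12 = 216/720 = 0.30, a_22 = 36/720 = 0.05, a_32 = 252/720 = 0.35, a_42 = 36/720 = 0.05
  a_13 = 34/680 = 0.05, a_23 = 102/680 = 0.15, a_33 = 272/680 = 0.40, a_43 = 68/680 = 0.10
  a_14 = 98/280 = 0.35, a_24 = 98/280 = 0.35, a_34 = 28/280 = 0.10, a_44 = 0/280 = 0.00
I − A =
  [   0.75    -0.30    -0.05    -0.35]
  [  -0.30     0.95    -0.15    -0.35]
  [   0.00    -0.35     0.60    -0.10]
  [  -0.15    -0.05    -0.10     1.00]
Compute the cofactors C_ij = (−1)^(i+j)·(3×3 minor ij) of I−A; the adjugate is their transpose:
adj(I−A) = Cᵀ =
  [ 0.484500   0.217500   0.138000   0.259500]
  [ 0.210750   0.410250   0.159000   0.233250]
  [ 0.139125   0.252375   0.538500   0.190875]
  [ 0.097125   0.078375   0.082500   0.328875]
det(I−A) = Σ_j (I−A)_1j·C_1j = (0.75)(0.484500) + (-0.30)(0.210750) + (-0.05)(0.139125) + (-0.35)(0.097125) = 0.2592
(I − A)⁻¹ = adj(I−A) / det(I−A) ≈
  [   1.8692     0.8391     0.5324     1.0012]
  [   0.8131     1.5828     0.6134     0.8999]
  [   0.5367     0.9737     2.0775     0.7364]
  [   0.3747     0.3024     0.3183     1.2688]
The output multiplier for sector j is the column-j sum of the Leontief inverse (I − A)⁻¹ = adj(I−A) / det(I−A).
Column 1 of adj(I−A): (0.484500, 0.210750, 0.139125, 0.097125); det(I−A) = 0.2592.
m_1 = (0.484500 + 0.210750 + 0.139125 + 0.097125) / 0.2592 = 0.9315 / 0.2592 ≈ 3.594.

m_1 = 3.594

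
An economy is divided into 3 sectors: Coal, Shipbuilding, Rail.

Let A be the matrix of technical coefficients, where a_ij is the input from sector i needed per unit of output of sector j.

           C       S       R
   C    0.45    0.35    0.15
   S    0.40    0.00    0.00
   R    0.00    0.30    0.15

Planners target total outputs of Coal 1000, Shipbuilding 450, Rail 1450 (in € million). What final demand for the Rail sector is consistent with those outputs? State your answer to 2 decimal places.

d_R = 1097.50

I − A =
  [   0.55    -0.35    -0.15]
  [  -0.40     1.00     0.00]
  [   0.00    -0.30     0.85]
d = (I − A) x:
  d_C = (+0.55)·1000 + (-0.35)·450 + (-0.15)·1450 = 175.00
  d_S = (-0.40)·1000 + (+1.00)·450 + (+0.00)·1450 = 50.00
  d_R = (+0.00)·1000 + (-0.30)·450 + (+0.85)·1450 = 1097.50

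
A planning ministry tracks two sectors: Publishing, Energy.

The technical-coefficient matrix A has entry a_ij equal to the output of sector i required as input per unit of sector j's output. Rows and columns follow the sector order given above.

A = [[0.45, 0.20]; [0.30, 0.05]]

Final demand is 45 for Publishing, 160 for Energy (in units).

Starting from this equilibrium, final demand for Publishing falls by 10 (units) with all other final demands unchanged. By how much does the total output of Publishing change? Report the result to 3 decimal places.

Δx_P = -20.541

I − A =
  [   0.55    -0.20]
  [  -0.30     0.95]
det(I−A) = (0.55)(0.95) − (-0.20)(-0.30) = 0.4625
adj(I−A) = [[0.95, 0.20], [0.30, 0.55]]
(I − A)⁻¹ = adj(I−A) / det(I−A) ≈
  [   2.0541     0.4324]
  [   0.6486     1.1892]
Δx = (I − A)⁻¹ Δd with Δd having -10 in the Publishing component and 0 elsewhere.
So Δx_P = L_PP · (-10), where L_PP = adj(I−A)_PP / det(I−A) = 0.95 / 0.4625.
Δx_P = 0.95 × (-10) / 0.4625 = -9.50 / 0.4625 ≈ -20.541.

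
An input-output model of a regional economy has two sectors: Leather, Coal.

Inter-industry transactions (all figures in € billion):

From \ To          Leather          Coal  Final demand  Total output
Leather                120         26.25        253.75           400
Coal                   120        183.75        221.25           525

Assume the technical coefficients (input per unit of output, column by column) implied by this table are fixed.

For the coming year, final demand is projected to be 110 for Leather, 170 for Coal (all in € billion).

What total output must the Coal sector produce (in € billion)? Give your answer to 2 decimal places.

x_C = 345.45

Technical coefficients a_ij = z_ij / X_j:
  a_LL = 120/400 = 0.30, a_CL = 120/400 = 0.30
  a_LC = 26.25/525 = 0.05, a_CC = 183.75/525 = 0.35
I − A =
  [   0.70    -0.05]
  [  -0.30     0.65]
det(I−A) = (0.70)(0.65) − (-0.05)(-0.30) = 0.4400
adj(I−A) = [[0.65, 0.05], [0.30, 0.70]]
(I − A)⁻¹ = adj(I−A) / det(I−A) ≈
  [   1.4773     0.1136]
  [   0.6818     1.5909]
x = (I − A)⁻¹ d = adj(I−A)·d / det(I−A), with det(I−A) = 0.4400:
  x_L = (0.65·110 + 0.05·170) / 0.4400 = 80.00 / 0.4400 ≈ 181.82
  x_C = (0.30·110 + 0.70·170) / 0.4400 = 152.00 / 0.4400 ≈ 345.45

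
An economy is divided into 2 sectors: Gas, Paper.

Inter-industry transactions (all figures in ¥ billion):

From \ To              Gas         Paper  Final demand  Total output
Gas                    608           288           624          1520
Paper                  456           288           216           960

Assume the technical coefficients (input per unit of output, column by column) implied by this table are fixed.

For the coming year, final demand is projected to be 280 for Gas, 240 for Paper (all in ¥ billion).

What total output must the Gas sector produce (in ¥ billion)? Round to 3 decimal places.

x_G = 812.121

Technical coefficients a_ij = z_ij / X_j:
  a_GG = 608/1520 = 0.40, a_PG = 456/1520 = 0.30
  a_GP = 288/960 = 0.30, a_PP = 288/960 = 0.30
I − A =
  [   0.60    -0.30]
  [  -0.30     0.70]
det(I−A) = (0.60)(0.70) − (-0.30)(-0.30) = 0.3300
adj(I−A) = [[0.70, 0.30], [0.30, 0.60]]
(I − A)⁻¹ = adj(I−A) / det(I−A) ≈
  [   2.1212     0.9091]
  [   0.9091     1.8182]
x = (I − A)⁻¹ d = adj(I−A)·d / det(I−A), with det(I−A) = 0.3300:
  x_G = (0.70·280 + 0.30·240) / 0.3300 = 268.00 / 0.3300 ≈ 812.121
  x_P = (0.30·280 + 0.60·240) / 0.3300 = 228.00 / 0.3300 ≈ 690.909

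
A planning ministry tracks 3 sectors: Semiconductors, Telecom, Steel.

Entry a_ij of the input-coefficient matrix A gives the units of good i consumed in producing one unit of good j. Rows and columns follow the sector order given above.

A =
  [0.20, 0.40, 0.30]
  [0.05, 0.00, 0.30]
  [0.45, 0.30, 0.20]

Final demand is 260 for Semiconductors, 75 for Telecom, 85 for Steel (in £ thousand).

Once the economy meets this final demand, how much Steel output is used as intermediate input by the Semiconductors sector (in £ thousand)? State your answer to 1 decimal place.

z_31 = 315.1

I − A =
  [   0.80    -0.40    -0.30]
  [  -0.05     1.00    -0.30]
  [  -0.45    -0.30     0.80]
Cofactors of I−A, C_ij = (−1)^(i+j)·(minor ij) (rows/columns in the sector order above):
  C_11 = (1.00)(0.80) − (-0.30)(-0.30) = 0.7100
  C_12 = −[(-0.05)(0.80) − (-0.30)(-0.45)] = 0.1750
  C_13 = (-0.05)(-0.30) − (1.00)(-0.45) = 0.4650
  C_21 = −[(-0.40)(0.80) − (-0.30)(-0.30)] = 0.4100
  C_22 = (0.80)(0.80) − (-0.30)(-0.45) = 0.5050
  C_23 = −[(0.80)(-0.30) − (-0.40)(-0.45)] = 0.4200
  C_31 = (-0.40)(-0.30) − (-0.30)(1.00) = 0.4200
  C_32 = −[(0.80)(-0.30) − (-0.30)(-0.05)] = 0.2550
  C_33 = (0.80)(1.00) − (-0.40)(-0.05) = 0.7800
det(I−A) = Σ_j (I−A)_1j·C_1j = (0.80)(0.7100) + (-0.40)(0.1750) + (-0.30)(0.4650) = 0.3585
adj(I−A) = Cᵀ =
  [ 0.7100   0.4100   0.4200]
  [ 0.1750   0.5050   0.2550]
  [ 0.4650   0.4200   0.7800]
(I − A)⁻¹ = adj(I−A) / det(I−A) ≈
  [   1.9805     1.1437     1.1715]
  [   0.4881     1.4086     0.7113]
  [   1.2971     1.1715     2.1757]
First solve x = (I − A)⁻¹ d = adj(I−A)·d / det(I−A); in particular x_1 = (0.7100·260 + 0.4100·75 + 0.4200·85) / 0.3585 = 251.05 / 0.3585 ≈ 700.279.
Intermediate flow from 3 to 1: z_31 = a_31 · x_1 = 0.45 × 251.05 / 0.3585 = 112.9725 / 0.3585 ≈ 315.1.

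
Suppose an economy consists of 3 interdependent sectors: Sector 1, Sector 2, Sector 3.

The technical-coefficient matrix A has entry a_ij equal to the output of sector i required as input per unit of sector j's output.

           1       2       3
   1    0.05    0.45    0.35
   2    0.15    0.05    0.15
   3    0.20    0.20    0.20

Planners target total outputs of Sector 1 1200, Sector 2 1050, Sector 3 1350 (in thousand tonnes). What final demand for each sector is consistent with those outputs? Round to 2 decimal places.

I − A =
  [   0.95    -0.45    -0.35]
  [  -0.15     0.95    -0.15]
  [  -0.20    -0.20     0.80]
d = (I − A) x:
  d_1 = (+0.95)·1200 + (-0.45)·1050 + (-0.35)·1350 = 195.00
  d_2 = (-0.15)·1200 + (+0.95)·1050 + (-0.15)·1350 = 615.00
  d_3 = (-0.20)·1200 + (-0.20)·1050 + (+0.80)·1350 = 630.00

d_1 = 195.00, d_2 = 615.00, d_3 = 630.00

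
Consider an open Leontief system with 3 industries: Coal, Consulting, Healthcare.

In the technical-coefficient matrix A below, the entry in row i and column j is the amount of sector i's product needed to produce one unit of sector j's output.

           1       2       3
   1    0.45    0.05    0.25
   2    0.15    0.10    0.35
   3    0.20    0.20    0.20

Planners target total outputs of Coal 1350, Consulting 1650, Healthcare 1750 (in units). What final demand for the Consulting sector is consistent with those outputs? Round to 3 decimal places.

I − A =
  [   0.55    -0.05    -0.25]
  [  -0.15     0.90    -0.35]
  [  -0.20    -0.20     0.80]
d = (I − A) x:
  d_1 = (+0.55)·1350 + (-0.05)·1650 + (-0.25)·1750 = 222.500
  d_2 = (-0.15)·1350 + (+0.90)·1650 + (-0.35)·1750 = 670.000
  d_3 = (-0.20)·1350 + (-0.20)·1650 + (+0.80)·1750 = 800.000

d_2 = 670.000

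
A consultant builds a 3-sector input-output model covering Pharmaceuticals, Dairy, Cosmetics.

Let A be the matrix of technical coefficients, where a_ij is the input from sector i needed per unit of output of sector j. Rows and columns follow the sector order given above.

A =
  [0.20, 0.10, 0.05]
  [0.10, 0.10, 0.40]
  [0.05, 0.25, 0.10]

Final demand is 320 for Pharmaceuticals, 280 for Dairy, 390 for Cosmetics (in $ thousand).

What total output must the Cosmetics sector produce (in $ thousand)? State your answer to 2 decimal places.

x_C = 644.44

I − A =
  [   0.80    -0.10    -0.05]
  [  -0.10     0.90    -0.40]
  [  -0.05    -0.25     0.90]
Cofactors of I−A, C_ij = (−1)^(i+j)·(minor ij) (rows/columns in the sector order above):
  C_11 = (0.90)(0.90) − (-0.40)(-0.25) = 0.7100
  C_12 = −[(-0.10)(0.90) − (-0.40)(-0.05)] = 0.1100
  C_13 = (-0.10)(-0.25) − (0.90)(-0.05) = 0.0700
  C_21 = −[(-0.10)(0.90) − (-0.05)(-0.25)] = 0.1025
  C_22 = (0.80)(0.90) − (-0.05)(-0.05) = 0.7175
  C_23 = −[(0.80)(-0.25) − (-0.10)(-0.05)] = 0.2050
  C_31 = (-0.10)(-0.40) − (-0.05)(0.90) = 0.0850
  C_32 = −[(0.80)(-0.40) − (-0.05)(-0.10)] = 0.3250
  C_33 = (0.80)(0.90) − (-0.10)(-0.10) = 0.7100
det(I−A) = Σ_j (I−A)_1j·C_1j = (0.80)(0.7100) + (-0.10)(0.1100) + (-0.05)(0.0700) = 0.5535
adj(I−A) = Cᵀ =
  [ 0.7100   0.1025   0.0850]
  [ 0.1100   0.7175   0.3250]
  [ 0.0700   0.2050   0.7100]
(I − A)⁻¹ = adj(I−A) / det(I−A) ≈
  [   1.2827     0.1852     0.1536]
  [   0.1987     1.2963     0.5872]
  [   0.1265     0.3704     1.2827]
x = (I − A)⁻¹ d = adj(I−A)·d / det(I−A), with det(I−A) = 0.5535:
  x_P = (0.7100·320 + 0.1025·280 + 0.0850·390) / 0.5535 = 289.05 / 0.5535 ≈ 522.22
  x_D = (0.1100·320 + 0.7175·280 + 0.3250·390) / 0.5535 = 362.85 / 0.5535 ≈ 655.56
  x_C = (0.0700·320 + 0.2050·280 + 0.7100·390) / 0.5535 = 356.70 / 0.5535 ≈ 644.44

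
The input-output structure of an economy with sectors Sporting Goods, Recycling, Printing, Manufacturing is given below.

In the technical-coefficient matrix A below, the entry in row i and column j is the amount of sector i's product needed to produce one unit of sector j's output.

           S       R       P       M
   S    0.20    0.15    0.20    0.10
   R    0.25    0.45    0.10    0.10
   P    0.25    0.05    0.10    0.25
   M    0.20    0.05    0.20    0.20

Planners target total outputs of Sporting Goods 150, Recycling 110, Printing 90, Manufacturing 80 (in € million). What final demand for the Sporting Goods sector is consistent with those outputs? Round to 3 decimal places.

I − A =
  [   0.80    -0.15    -0.20    -0.10]
  [  -0.25     0.55    -0.10    -0.10]
  [  -0.25    -0.05     0.90    -0.25]
  [  -0.20    -0.05    -0.20     0.80]
d = (I − A) x:
  d_S = (+0.80)·150 + (-0.15)·110 + (-0.20)·90 + (-0.10)·80 = 77.500
  d_R = (-0.25)·150 + (+0.55)·110 + (-0.10)·90 + (-0.10)·80 = 6.000
  d_P = (-0.25)·150 + (-0.05)·110 + (+0.90)·90 + (-0.25)·80 = 18.000
  d_M = (-0.20)·150 + (-0.05)·110 + (-0.20)·90 + (+0.80)·80 = 10.500

d_S = 77.500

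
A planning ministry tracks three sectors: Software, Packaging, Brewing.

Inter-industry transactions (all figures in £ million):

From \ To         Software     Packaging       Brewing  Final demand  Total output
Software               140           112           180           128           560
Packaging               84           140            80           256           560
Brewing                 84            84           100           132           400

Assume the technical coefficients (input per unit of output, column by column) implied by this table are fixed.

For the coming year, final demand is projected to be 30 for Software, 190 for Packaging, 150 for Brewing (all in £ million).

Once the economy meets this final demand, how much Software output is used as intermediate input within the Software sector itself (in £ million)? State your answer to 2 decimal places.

z_11 = 91.84

Technical coefficients a_ij = z_ij / X_j:
  a_11 = 140/560 = 0.25, a_21 = 84/560 = 0.15, a_31 = 84/560 = 0.15
  a_12 = 112/560 = 0.20, a_22 = 140/560 = 0.25, a_32 = 84/560 = 0.15
  a_13 = 180/400 = 0.45, a_23 = 80/400 = 0.20, a_33 = 100/400 = 0.25
I − A =
  [   0.75    -0.20    -0.45]
  [  -0.15     0.75    -0.20]
  [  -0.15    -0.15     0.75]
Cofactors of I−A, C_ij = (−1)^(i+j)·(minor ij) (rows/columns in the sector order above):
  C_11 = (0.75)(0.75) − (-0.20)(-0.15) = 0.5325
  C_12 = −[(-0.15)(0.75) − (-0.20)(-0.15)] = 0.1425
  C_13 = (-0.15)(-0.15) − (0.75)(-0.15) = 0.1350
  C_21 = −[(-0.20)(0.75) − (-0.45)(-0.15)] = 0.2175
  C_22 = (0.75)(0.75) − (-0.45)(-0.15) = 0.4950
  C_23 = −[(0.75)(-0.15) − (-0.20)(-0.15)] = 0.1425
  C_31 = (-0.20)(-0.20) − (-0.45)(0.75) = 0.3775
  C_32 = −[(0.75)(-0.20) − (-0.45)(-0.15)] = 0.2175
  C_33 = (0.75)(0.75) − (-0.20)(-0.15) = 0.5325
det(I−A) = Σ_j (I−A)_1j·C_1j = (0.75)(0.5325) + (-0.20)(0.1425) + (-0.45)(0.1350) = 0.310125
adj(I−A) = Cᵀ =
  [ 0.5325   0.2175   0.3775]
  [ 0.1425   0.4950   0.2175]
  [ 0.1350   0.1425   0.5325]
(I − A)⁻¹ = adj(I−A) / det(I−A) ≈
  [   1.7170     0.7013     1.2173]
  [   0.4595     1.5961     0.7013]
  [   0.4353     0.4595     1.7170]
First solve x = (I − A)⁻¹ d = adj(I−A)·d / det(I−A); in particular x_1 = (0.5325·30 + 0.2175·190 + 0.3775·150) / 0.310125 = 113.925 / 0.310125 ≈ 367.3519.
Intermediate flow from 1 to 1: z_11 = a_11 · x_1 = 0.25 × 113.925 / 0.310125 = 28.48125 / 0.310125 ≈ 91.84.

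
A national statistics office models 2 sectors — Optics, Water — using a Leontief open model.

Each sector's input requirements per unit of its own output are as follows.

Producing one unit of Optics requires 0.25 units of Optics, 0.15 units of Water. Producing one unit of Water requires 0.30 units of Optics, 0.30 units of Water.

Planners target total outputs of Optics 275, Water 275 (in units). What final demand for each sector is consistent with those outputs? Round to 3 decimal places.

I − A =
  [   0.75    -0.30]
  [  -0.15     0.70]
d = (I − A) x:
  d_O = (+0.75)·275 + (-0.30)·275 = 123.750
  d_W = (-0.15)·275 + (+0.70)·275 = 151.250

d_O = 123.750, d_W = 151.250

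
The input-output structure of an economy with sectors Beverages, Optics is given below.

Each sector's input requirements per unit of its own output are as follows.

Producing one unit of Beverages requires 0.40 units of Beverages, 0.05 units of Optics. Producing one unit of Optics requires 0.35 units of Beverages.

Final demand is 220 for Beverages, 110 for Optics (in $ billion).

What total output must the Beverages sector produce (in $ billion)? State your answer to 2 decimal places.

I − A =
  [   0.60    -0.35]
  [  -0.05     1.00]
det(I−A) = (0.60)(1.00) − (-0.35)(-0.05) = 0.5825
adj(I−A) = [[1.00, 0.35], [0.05, 0.60]]
(I − A)⁻¹ = adj(I−A) / det(I−A) ≈
  [   1.7167     0.6009]
  [   0.0858     1.0300]
x = (I − A)⁻¹ d = adj(I−A)·d / det(I−A), with det(I−A) = 0.5825:
  x_1 = (1.00·220 + 0.35·110) / 0.5825 = 258.50 / 0.5825 ≈ 443.78
  x_2 = (0.05·220 + 0.60·110) / 0.5825 = 77.00 / 0.5825 ≈ 132.19

x_1 = 443.78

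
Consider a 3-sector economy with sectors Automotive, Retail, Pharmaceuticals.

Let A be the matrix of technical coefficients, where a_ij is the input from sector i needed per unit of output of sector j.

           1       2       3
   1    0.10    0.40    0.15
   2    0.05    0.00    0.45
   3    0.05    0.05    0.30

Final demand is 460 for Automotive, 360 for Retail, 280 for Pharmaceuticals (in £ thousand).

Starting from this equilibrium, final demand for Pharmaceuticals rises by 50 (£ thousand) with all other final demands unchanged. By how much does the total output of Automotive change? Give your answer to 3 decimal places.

Δx_1 = 28.504

I − A =
  [   0.90    -0.40    -0.15]
  [  -0.05     1.00    -0.45]
  [  -0.05    -0.05     0.70]
Cofactors of I−A, C_ij = (−1)^(i+j)·(minor ij) (rows/columns in the sector order above):
  C_11 = (1.00)(0.70) − (-0.45)(-0.05) = 0.6775
  C_12 = −[(-0.05)(0.70) − (-0.45)(-0.05)] = 0.0575
  C_13 = (-0.05)(-0.05) − (1.00)(-0.05) = 0.0525
  C_21 = −[(-0.40)(0.70) − (-0.15)(-0.05)] = 0.2875
  C_22 = (0.90)(0.70) − (-0.15)(-0.05) = 0.6225
  C_23 = −[(0.90)(-0.05) − (-0.40)(-0.05)] = 0.0650
  C_31 = (-0.40)(-0.45) − (-0.15)(1.00) = 0.3300
  C_32 = −[(0.90)(-0.45) − (-0.15)(-0.05)] = 0.4125
  C_33 = (0.90)(1.00) − (-0.40)(-0.05) = 0.8800
det(I−A) = Σ_j (I−A)_1j·C_1j = (0.90)(0.6775) + (-0.40)(0.0575) + (-0.15)(0.0525) = 0.578875
adj(I−A) = Cᵀ =
  [ 0.6775   0.2875   0.3300]
  [ 0.0575   0.6225   0.4125]
  [ 0.0525   0.0650   0.8800]
(I − A)⁻¹ = adj(I−A) / det(I−A) ≈
  [   1.1704     0.4967     0.5701]
  [   0.0993     1.0754     0.7126]
  [   0.0907     0.1123     1.5202]
Δx = (I − A)⁻¹ Δd with Δd having +50 in the Pharmaceuticals component and 0 elsewhere.
So Δx_1 = L_13 · (+50), where L_13 = adj(I−A)_13 / det(I−A) = 0.3300 / 0.578875.
Δx_1 = 0.3300 × (+50) / 0.578875 = 16.50 / 0.578875 ≈ 28.504.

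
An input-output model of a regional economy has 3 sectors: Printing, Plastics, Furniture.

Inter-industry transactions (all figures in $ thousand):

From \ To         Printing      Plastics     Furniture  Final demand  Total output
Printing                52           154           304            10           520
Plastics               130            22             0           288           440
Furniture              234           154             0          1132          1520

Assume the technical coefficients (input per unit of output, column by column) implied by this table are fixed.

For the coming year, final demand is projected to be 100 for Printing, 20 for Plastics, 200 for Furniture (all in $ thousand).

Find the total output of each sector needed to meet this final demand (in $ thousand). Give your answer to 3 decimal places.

x_1 = 212.792, x_2 = 77.050, x_3 = 322.724

Technical coefficients a_ij = z_ij / X_j:
  a_11 = 52/520 = 0.10, a_21 = 130/520 = 0.25, a_31 = 234/520 = 0.45
  a_12 = 154/440 = 0.35, a_22 = 22/440 = 0.05, a_32 = 154/440 = 0.35
  a_13 = 304/1520 = 0.20, a_23 = 0/1520 = 0.00, a_33 = 0/1520 = 0.00
I − A =
  [   0.90    -0.35    -0.20]
  [  -0.25     0.95     0.00]
  [  -0.45    -0.35     1.00]
Cofactors of I−A, C_ij = (−1)^(i+j)·(minor ij) (rows/columns in the sector order above):
  C_11 = (0.95)(1.00) − (0.00)(-0.35) = 0.9500
  C_12 = −[(-0.25)(1.00) − (0.00)(-0.45)] = 0.2500
  C_13 = (-0.25)(-0.35) − (0.95)(-0.45) = 0.5150
  C_21 = −[(-0.35)(1.00) − (-0.20)(-0.35)] = 0.4200
  C_22 = (0.90)(1.00) − (-0.20)(-0.45) = 0.8100
  C_23 = −[(0.90)(-0.35) − (-0.35)(-0.45)] = 0.4725
  C_31 = (-0.35)(0.00) − (-0.20)(0.95) = 0.1900
  C_32 = −[(0.90)(0.00) − (-0.20)(-0.25)] = 0.0500
  C_33 = (0.90)(0.95) − (-0.35)(-0.25) = 0.7675
det(I−A) = Σ_j (I−A)_1j·C_1j = (0.90)(0.9500) + (-0.35)(0.2500) + (-0.20)(0.5150) = 0.6645
adj(I−A) = Cᵀ =
  [ 0.9500   0.4200   0.1900]
  [ 0.2500   0.8100   0.0500]
  [ 0.5150   0.4725   0.7675]
(I − A)⁻¹ = adj(I−A) / det(I−A) ≈
  [   1.4296     0.6321     0.2859]
  [   0.3762     1.2190     0.0752]
  [   0.7750     0.7111     1.1550]
x = (I − A)⁻¹ d = adj(I−A)·d / det(I−A), with det(I−A) = 0.6645:
  x_1 = (0.9500·100 + 0.4200·20 + 0.1900·200) / 0.6645 = 141.40 / 0.6645 ≈ 212.792
  x_2 = (0.2500·100 + 0.8100·20 + 0.0500·200) / 0.6645 = 51.20 / 0.6645 ≈ 77.050
  x_3 = (0.5150·100 + 0.4725·20 + 0.7675·200) / 0.6645 = 214.45 / 0.6645 ≈ 322.724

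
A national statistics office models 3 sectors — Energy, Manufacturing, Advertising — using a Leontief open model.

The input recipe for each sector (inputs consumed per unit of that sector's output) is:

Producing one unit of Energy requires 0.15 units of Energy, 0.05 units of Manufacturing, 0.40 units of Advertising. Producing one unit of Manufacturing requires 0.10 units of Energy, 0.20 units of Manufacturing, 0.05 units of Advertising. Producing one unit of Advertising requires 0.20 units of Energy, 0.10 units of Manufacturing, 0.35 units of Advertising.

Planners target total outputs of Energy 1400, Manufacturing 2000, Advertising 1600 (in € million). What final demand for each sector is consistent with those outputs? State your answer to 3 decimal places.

I − A =
  [   0.85    -0.10    -0.20]
  [  -0.05     0.80    -0.10]
  [  -0.40    -0.05     0.65]
d = (I − A) x:
  d_1 = (+0.85)·1400 + (-0.10)·2000 + (-0.20)·1600 = 670.000
  d_2 = (-0.05)·1400 + (+0.80)·2000 + (-0.10)·1600 = 1370.000
  d_3 = (-0.40)·1400 + (-0.05)·2000 + (+0.65)·1600 = 380.000

d_1 = 670.000, d_2 = 1370.000, d_3 = 380.000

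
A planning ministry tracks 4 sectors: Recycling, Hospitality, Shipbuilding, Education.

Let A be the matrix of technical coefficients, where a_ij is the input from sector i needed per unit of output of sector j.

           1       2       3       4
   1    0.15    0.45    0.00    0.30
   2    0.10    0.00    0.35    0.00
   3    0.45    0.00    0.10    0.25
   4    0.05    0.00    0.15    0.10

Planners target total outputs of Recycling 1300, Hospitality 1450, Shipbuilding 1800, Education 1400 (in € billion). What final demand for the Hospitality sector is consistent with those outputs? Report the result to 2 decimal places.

I − A =
  [   0.85    -0.45     0.00    -0.30]
  [  -0.10     1.00    -0.35     0.00]
  [  -0.45     0.00     0.90    -0.25]
  [  -0.05     0.00    -0.15     0.90]
d = (I − A) x:
  d_1 = (+0.85)·1300 + (-0.45)·1450 + (+0.00)·1800 + (-0.30)·1400 = 32.50
  d_2 = (-0.10)·1300 + (+1.00)·1450 + (-0.35)·1800 + (+0.00)·1400 = 690.00
  d_3 = (-0.45)·1300 + (+0.00)·1450 + (+0.90)·1800 + (-0.25)·1400 = 685.00
  d_4 = (-0.05)·1300 + (+0.00)·1450 + (-0.15)·1800 + (+0.90)·1400 = 925.00

d_2 = 690.00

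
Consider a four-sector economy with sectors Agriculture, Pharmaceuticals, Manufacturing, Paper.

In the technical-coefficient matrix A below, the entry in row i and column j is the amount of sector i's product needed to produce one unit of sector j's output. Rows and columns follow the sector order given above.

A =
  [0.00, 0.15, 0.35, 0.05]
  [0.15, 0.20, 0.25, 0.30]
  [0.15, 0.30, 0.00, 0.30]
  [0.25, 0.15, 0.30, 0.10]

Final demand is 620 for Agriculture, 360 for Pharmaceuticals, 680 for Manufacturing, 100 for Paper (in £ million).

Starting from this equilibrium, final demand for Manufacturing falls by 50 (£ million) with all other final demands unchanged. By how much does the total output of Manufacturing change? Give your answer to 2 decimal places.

Δx_3 = -86.85

I − A =
  [   1.00    -0.15    -0.35    -0.05]
  [  -0.15     0.80    -0.25    -0.30]
  [  -0.15    -0.30     1.00    -0.30]
  [  -0.25    -0.15    -0.30     0.90]
Compute the cofactors C_ij = (−1)^(i+j)·(3×3 minor ij) of I−A; the adjugate is their transpose:
adj(I−A) = Cᵀ =
  [ 0.497250   0.243750   0.297375   0.208000]
  [ 0.262500   0.721750   0.387625   0.384375]
  [ 0.231000   0.343875   0.632375   0.338250]
  [ 0.258875   0.302625   0.358000   0.639125]
det(I−A) = Σ_j (I−A)_1j·C_1j = (1.00)(0.497250) + (-0.15)(0.262500) + (-0.35)(0.231000) + (-0.05)(0.258875) = 0.36408125
(I − A)⁻¹ = adj(I−A) / det(I−A) ≈
  [   1.3658     0.6695     0.8168     0.5713]
  [   0.7210     1.9824     1.0647     1.0557]
  [   0.6345     0.9445     1.7369     0.9291]
  [   0.7110     0.8312     0.9833     1.7554]
Δx = (I − A)⁻¹ Δd with Δd having -50 in the Manufacturing component and 0 elsewhere.
So Δx_3 = L_33 · (-50), where L_33 = adj(I−A)_33 / det(I−A) = 0.632375 / 0.36408125.
Δx_3 = 0.632375 × (-50) / 0.36408125 = -31.61875 / 0.36408125 ≈ -86.85.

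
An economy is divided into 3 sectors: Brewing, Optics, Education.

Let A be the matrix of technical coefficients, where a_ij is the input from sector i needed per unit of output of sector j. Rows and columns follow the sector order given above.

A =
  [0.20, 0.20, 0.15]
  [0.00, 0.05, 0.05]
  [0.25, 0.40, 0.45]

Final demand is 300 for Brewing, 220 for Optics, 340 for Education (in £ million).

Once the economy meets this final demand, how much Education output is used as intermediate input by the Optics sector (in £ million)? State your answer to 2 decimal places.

z_EO = 116.41

I − A =
  [   0.80    -0.20    -0.15]
  [   0.00     0.95    -0.05]
  [  -0.25    -0.40     0.55]
Cofactors of I−A, C_ij = (−1)^(i+j)·(minor ij) (rows/columns in the sector order above):
  C_11 = (0.95)(0.55) − (-0.05)(-0.40) = 0.5025
  C_12 = −[(0.00)(0.55) − (-0.05)(-0.25)] = 0.0125
  C_13 = (0.00)(-0.40) − (0.95)(-0.25) = 0.2375
  C_21 = −[(-0.20)(0.55) − (-0.15)(-0.40)] = 0.1700
  C_22 = (0.80)(0.55) − (-0.15)(-0.25) = 0.4025
  C_23 = −[(0.80)(-0.40) − (-0.20)(-0.25)] = 0.3700
  C_31 = (-0.20)(-0.05) − (-0.15)(0.95) = 0.1525
  C_32 = −[(0.80)(-0.05) − (-0.15)(0.00)] = 0.0400
  C_33 = (0.80)(0.95) − (-0.20)(0.00) = 0.7600
det(I−A) = Σ_j (I−A)_1j·C_1j = (0.80)(0.5025) + (-0.20)(0.0125) + (-0.15)(0.2375) = 0.363875
adj(I−A) = Cᵀ =
  [ 0.5025   0.1700   0.1525]
  [ 0.0125   0.4025   0.0400]
  [ 0.2375   0.3700   0.7600]
(I − A)⁻¹ = adj(I−A) / det(I−A) ≈
  [   1.3810     0.4672     0.4191]
  [   0.0344     1.1061     0.1099]
  [   0.6527     1.0168     2.0886]
First solve x = (I − A)⁻¹ d = adj(I−A)·d / det(I−A); in particular x_O = (0.0125·300 + 0.4025·220 + 0.0400·340) / 0.363875 = 105.90 / 0.363875 ≈ 291.0340.
Intermediate flow from E to O: z_EO = a_EO · x_O = 0.40 × 105.90 / 0.363875 = 42.36 / 0.363875 ≈ 116.41.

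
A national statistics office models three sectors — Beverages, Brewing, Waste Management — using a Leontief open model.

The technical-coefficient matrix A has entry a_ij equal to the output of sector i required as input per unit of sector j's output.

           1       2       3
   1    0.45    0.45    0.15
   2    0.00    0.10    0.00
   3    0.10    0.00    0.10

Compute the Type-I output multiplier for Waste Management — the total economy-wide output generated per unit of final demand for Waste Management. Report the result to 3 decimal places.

m_3 = 1.458

I − A =
  [   0.55    -0.45    -0.15]
  [   0.00     0.90     0.00]
  [  -0.10     0.00     0.90]
Cofactors of I−A, C_ij = (−1)^(i+j)·(minor ij) (rows/columns in the sector order above):
  C_11 = (0.90)(0.90) − (0.00)(0.00) = 0.8100
  C_12 = −[(0.00)(0.90) − (0.00)(-0.10)] = 0.0000
  C_13 = (0.00)(0.00) − (0.90)(-0.10) = 0.0900
  C_21 = −[(-0.45)(0.90) − (-0.15)(0.00)] = 0.4050
  C_22 = (0.55)(0.90) − (-0.15)(-0.10) = 0.4800
  C_23 = −[(0.55)(0.00) − (-0.45)(-0.10)] = 0.0450
  C_31 = (-0.45)(0.00) − (-0.15)(0.90) = 0.1350
  C_32 = −[(0.55)(0.00) − (-0.15)(0.00)] = 0.0000
  C_33 = (0.55)(0.90) − (-0.45)(0.00) = 0.4950
det(I−A) = Σ_j (I−A)_1j·C_1j = (0.55)(0.8100) + (-0.45)(0.0000) + (-0.15)(0.0900) = 0.4320
adj(I−A) = Cᵀ =
  [ 0.8100   0.4050   0.1350]
  [ 0.0000   0.4800   0.0000]
  [ 0.0900   0.0450   0.4950]
(I − A)⁻¹ = adj(I−A) / det(I−A) ≈
  [   1.8750     0.9375     0.3125]
  [   0.0000     1.1111     0.0000]
  [   0.2083     0.1042     1.1458]
The output multiplier for sector j is the column-j sum of the Leontief inverse (I − A)⁻¹ = adj(I−A) / det(I−A).
Column 3 of adj(I−A): (0.1350, 0.0000, 0.4950); det(I−A) = 0.4320.
m_3 = (0.1350 + 0.0000 + 0.4950) / 0.4320 = 0.63 / 0.4320 ≈ 1.458.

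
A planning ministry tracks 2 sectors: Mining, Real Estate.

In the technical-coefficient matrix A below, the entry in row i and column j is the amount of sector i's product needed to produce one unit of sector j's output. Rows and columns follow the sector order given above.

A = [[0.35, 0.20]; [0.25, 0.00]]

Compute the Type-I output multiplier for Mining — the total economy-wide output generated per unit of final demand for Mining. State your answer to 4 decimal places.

I − A =
  [   0.65    -0.20]
  [  -0.25     1.00]
det(I−A) = (0.65)(1.00) − (-0.20)(-0.25) = 0.6000
adj(I−A) = [[1.00, 0.20], [0.25, 0.65]]
(I − A)⁻¹ = adj(I−A) / det(I−A) ≈
  [   1.66667     0.33333]
  [   0.41667     1.08333]
The output multiplier for sector j is the column-j sum of the Leontief inverse (I − A)⁻¹ = adj(I−A) / det(I−A).
Column M of adj(I−A): (1.00, 0.25); det(I−A) = 0.6000.
m_M = (1.00 + 0.25) / 0.6000 = 1.25 / 0.6000 ≈ 2.0833.

m_M = 2.0833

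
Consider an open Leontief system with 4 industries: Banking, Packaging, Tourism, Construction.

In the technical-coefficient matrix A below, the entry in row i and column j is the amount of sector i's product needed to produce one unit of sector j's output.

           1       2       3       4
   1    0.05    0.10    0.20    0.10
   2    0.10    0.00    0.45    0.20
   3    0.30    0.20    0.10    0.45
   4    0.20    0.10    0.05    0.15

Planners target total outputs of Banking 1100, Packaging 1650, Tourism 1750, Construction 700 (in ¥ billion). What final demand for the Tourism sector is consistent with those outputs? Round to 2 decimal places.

I − A =
  [   0.95    -0.10    -0.20    -0.10]
  [  -0.10     1.00    -0.45    -0.20]
  [  -0.30    -0.20     0.90    -0.45]
  [  -0.20    -0.10    -0.05     0.85]
d = (I − A) x:
  d_1 = (+0.95)·1100 + (-0.10)·1650 + (-0.20)·1750 + (-0.10)·700 = 460.00
  d_2 = (-0.10)·1100 + (+1.00)·1650 + (-0.45)·1750 + (-0.20)·700 = 612.50
  d_3 = (-0.30)·1100 + (-0.20)·1650 + (+0.90)·1750 + (-0.45)·700 = 600.00
  d_4 = (-0.20)·1100 + (-0.10)·1650 + (-0.05)·1750 + (+0.85)·700 = 122.50

d_3 = 600.00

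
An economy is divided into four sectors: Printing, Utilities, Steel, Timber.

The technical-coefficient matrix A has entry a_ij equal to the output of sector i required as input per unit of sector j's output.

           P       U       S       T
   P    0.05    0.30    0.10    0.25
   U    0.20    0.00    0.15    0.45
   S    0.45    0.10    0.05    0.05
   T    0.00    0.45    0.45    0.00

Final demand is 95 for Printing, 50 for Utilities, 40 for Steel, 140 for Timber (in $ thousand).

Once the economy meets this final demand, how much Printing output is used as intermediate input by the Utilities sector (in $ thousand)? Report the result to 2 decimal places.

z_PU = 103.52

I − A =
  [   0.95    -0.30    -0.10    -0.25]
  [  -0.20     1.00    -0.15    -0.45]
  [  -0.45    -0.10     0.95    -0.05]
  [   0.00    -0.45    -0.45     1.00]
Compute the cofactors C_ij = (−1)^(i+j)·(3×3 minor ij) of I−A; the adjugate is their transpose:
adj(I−A) = Cᵀ =
  [ 0.696500   0.408625   0.314875   0.373750]
  [ 0.344125   0.785500   0.377375   0.458375]
  [ 0.383375   0.302000   0.675125   0.265500]
  [ 0.327375   0.489375   0.473625   0.764000]
det(I−A) = Σ_j (I−A)_1j·C_1j = (0.95)(0.696500) + (-0.30)(0.344125) + (-0.10)(0.383375) + (-0.25)(0.327375) = 0.43825625
(I − A)⁻¹ = adj(I−A) / det(I−A) ≈
  [   1.5893     0.9324     0.7185     0.8528]
  [   0.7852     1.7923     0.8611     1.0459]
  [   0.8748     0.6891     1.5405     0.6058]
  [   0.7470     1.1166     1.0807     1.7433]
First solve x = (I − A)⁻¹ d = adj(I−A)·d / det(I−A); in particular x_U = (0.344125·95 + 0.785500·50 + 0.377375·40 + 0.458375·140) / 0.43825625 = 151.234375 / 0.43825625 ≈ 345.0821.
Intermediate flow from P to U: z_PU = a_PU · x_U = 0.30 × 151.234375 / 0.43825625 = 45.3703125 / 0.43825625 ≈ 103.52.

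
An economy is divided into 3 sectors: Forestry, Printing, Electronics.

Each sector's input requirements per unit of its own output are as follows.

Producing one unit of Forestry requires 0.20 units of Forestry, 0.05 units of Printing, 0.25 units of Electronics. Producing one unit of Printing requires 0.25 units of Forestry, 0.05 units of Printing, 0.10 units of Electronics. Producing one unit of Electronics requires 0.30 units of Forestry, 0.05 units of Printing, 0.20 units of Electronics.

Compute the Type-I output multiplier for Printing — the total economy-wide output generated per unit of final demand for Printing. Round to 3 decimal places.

I − A =
  [   0.80    -0.25    -0.30]
  [  -0.05     0.95    -0.05]
  [  -0.25    -0.10     0.80]
Cofactors of I−A, C_ij = (−1)^(i+j)·(minor ij) (rows/columns in the sector order above):
  C_11 = (0.95)(0.80) − (-0.05)(-0.10) = 0.7550
  C_12 = −[(-0.05)(0.80) − (-0.05)(-0.25)] = 0.0525
  C_13 = (-0.05)(-0.10) − (0.95)(-0.25) = 0.2425
  C_21 = −[(-0.25)(0.80) − (-0.30)(-0.10)] = 0.2300
  C_22 = (0.80)(0.80) − (-0.30)(-0.25) = 0.5650
  C_23 = −[(0.80)(-0.10) − (-0.25)(-0.25)] = 0.1425
  C_31 = (-0.25)(-0.05) − (-0.30)(0.95) = 0.2975
  C_32 = −[(0.80)(-0.05) − (-0.30)(-0.05)] = 0.0550
  C_33 = (0.80)(0.95) − (-0.25)(-0.05) = 0.7475
det(I−A) = Σ_j (I−A)_1j·C_1j = (0.80)(0.7550) + (-0.25)(0.0525) + (-0.30)(0.2425) = 0.518125
adj(I−A) = Cᵀ =
  [ 0.7550   0.2300   0.2975]
  [ 0.0525   0.5650   0.0550]
  [ 0.2425   0.1425   0.7475]
(I − A)⁻¹ = adj(I−A) / det(I−A) ≈
  [   1.4572     0.4439     0.5742]
  [   0.1013     1.0905     0.1062]
  [   0.4680     0.2750     1.4427]
The output multiplier for sector j is the column-j sum of the Leontief inverse (I − A)⁻¹ = adj(I−A) / det(I−A).
Column 2 of adj(I−A): (0.2300, 0.5650, 0.1425); det(I−A) = 0.518125.
m_2 = (0.2300 + 0.5650 + 0.1425) / 0.518125 = 0.9375 / 0.518125 ≈ 1.809.

m_2 = 1.809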